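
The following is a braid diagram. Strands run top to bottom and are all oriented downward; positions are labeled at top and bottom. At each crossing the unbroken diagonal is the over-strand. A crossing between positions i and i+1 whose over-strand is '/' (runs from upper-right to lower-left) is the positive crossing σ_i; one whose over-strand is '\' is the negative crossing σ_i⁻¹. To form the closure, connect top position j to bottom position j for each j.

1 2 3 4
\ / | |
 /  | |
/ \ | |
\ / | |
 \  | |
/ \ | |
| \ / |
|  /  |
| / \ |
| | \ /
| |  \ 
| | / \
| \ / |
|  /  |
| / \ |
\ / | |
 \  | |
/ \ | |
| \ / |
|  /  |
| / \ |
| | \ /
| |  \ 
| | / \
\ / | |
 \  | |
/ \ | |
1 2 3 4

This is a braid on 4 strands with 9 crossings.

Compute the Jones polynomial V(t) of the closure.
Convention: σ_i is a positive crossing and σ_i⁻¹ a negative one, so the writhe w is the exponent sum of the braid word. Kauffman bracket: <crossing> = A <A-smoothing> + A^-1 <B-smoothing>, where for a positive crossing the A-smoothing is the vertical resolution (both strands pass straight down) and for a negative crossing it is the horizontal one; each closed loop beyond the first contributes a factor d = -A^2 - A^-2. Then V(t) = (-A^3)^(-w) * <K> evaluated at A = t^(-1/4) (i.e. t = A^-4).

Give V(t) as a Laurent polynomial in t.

Reading the diagram top to bottom ('/'-over between positions i,i+1 = s_i, '\'-over = s_i^-1): braid word = s1 s1^-1 s2 s3^-1 s2 s1^-1 s2 s3^-1 s1^-1.
The presented braid s1 s1^-1 s2 s3^-1 s2 s1^-1 s2 s3^-1 s1^-1 on 4 strands reduces by inverse Markov moves (closure unchanged at each step):
  Deconjugate: the word is γ·β·γ⁻¹ with γ = s1 (prefix) and γ⁻¹ = s1^-1 (suffix); strip both.
Reduced to β = s1^-1 s2 s3^-1 s2 s1^-1 s2 s3^-1 on 4 strands, 7 crossings.
Compute on β:
Braid: s1^-1 s2 s3^-1 s2 s1^-1 s2 s3^-1 on 4 strands, 7 crossings.
Writhe w = (#positive) - (#negative) = 3 - 4 = -1.
State-sum expansion of <K>. There are 2^7 = 128 states.
For each crossing: s=0 is the vertical smoothing, s=1 horizontal. Crossing k contributes A^(sign_k * (1 - 2*s_k)); loop factor d = -A^2 - A^-2.
Tabulate the states by total A-exponent and number of loops L (A-exp: L × count):
  A^7: L=4 ×1
  A^5: L=3 ×7
  A^3: L=2 ×19, L=4 ×2
  A^1: L=1 ×21, L=3 ×14
  A^-1: L=2 ×32, L=4 ×3
  A^-3: L=3 ×21
  A^-5: L=4 ×7
  A^-7: L=5 ×1
Each group contributes A^e * Σ count * d^(L-1):
Powers of d = -A^2 - A^-2: d^2 = A^4 + 2 + A^-4; d^3 = -A^6 - 3*A^2 - 3*A^-2 - A^-6; d^4 = A^8 + 4*A^4 + 6 + 4*A^-4 + A^-8.
  A^7 * (d^3) = -A^13 - 3*A^9 - 3*A^5 - A
  A^5 * (7*d^2) = 7*A^9 + 14*A^5 + 7*A
  A^3 * (19*d + 2*d^3) = -2*A^9 - 25*A^5 - 25*A - 2*A^-3
  A^1 * (21 + 14*d^2) = 14*A^5 + 49*A + 14*A^-3
  A^-1 * (32*d + 3*d^3) = -3*A^5 - 41*A - 41*A^-3 - 3*A^-7
  A^-3 * (21*d^2) = 21*A + 42*A^-3 + 21*A^-7
  A^-5 * (7*d^3) = -7*A - 21*A^-3 - 21*A^-7 - 7*A^-11
  A^-7 * (d^4) = A + 4*A^-3 + 6*A^-7 + 4*A^-11 + A^-15
Summing the groups: <K> = -A^13 + 2*A^9 - 3*A^5 + 4*A - 4*A^-3 + 3*A^-7 - 3*A^-11 + A^-15
Normalise by the writhe: (-A^3)^(-w) = (-A^3)^(1) = -A^3, so f(A) = -A^3 * <K> = A^16 - 2*A^12 + 3*A^8 - 4*A^4 + 4 - 3*A^-4 + 3*A^-8 - A^-12.
Substitute A = t^(-1/4), i.e. A^e → t^(-e/4): V(t) = -t^3 + 3*t^2 - 3*t + 4 - 4*t^-1 + 3*t^-2 - 2*t^-3 + t^-4

Answer: -t^3 + 3*t^2 - 3*t + 4 - 4*t^-1 + 3*t^-2 - 2*t^-3 + t^-4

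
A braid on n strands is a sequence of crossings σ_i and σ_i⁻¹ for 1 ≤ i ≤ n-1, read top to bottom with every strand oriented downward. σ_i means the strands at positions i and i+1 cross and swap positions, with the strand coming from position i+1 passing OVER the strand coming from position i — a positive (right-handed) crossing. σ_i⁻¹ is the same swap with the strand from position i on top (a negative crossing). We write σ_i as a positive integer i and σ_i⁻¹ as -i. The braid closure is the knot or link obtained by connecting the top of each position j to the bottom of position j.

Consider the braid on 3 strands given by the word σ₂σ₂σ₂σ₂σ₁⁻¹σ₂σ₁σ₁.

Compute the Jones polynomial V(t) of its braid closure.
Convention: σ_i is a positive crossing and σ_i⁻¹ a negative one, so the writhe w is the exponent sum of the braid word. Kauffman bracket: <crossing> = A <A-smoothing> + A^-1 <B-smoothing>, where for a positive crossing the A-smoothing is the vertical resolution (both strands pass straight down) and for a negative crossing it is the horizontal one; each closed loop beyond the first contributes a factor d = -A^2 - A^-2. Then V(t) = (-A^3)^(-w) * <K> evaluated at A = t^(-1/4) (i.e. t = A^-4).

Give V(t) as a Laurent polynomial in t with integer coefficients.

Braid: s2 s2 s2 s2 s1^-1 s2 s1 s1 on 3 strands, 8 crossings.
Writhe w = (#positive) - (#negative) = 7 - 1 = 6.
Enumerate smoothing states for the bracket polynomial. There are 2^8 = 256 states.
For each crossing: s=0 is the vertical smoothing, s=1 horizontal. Crossing k contributes A^(sign_k * (1 - 2*s_k)); loop factor d = -A^2 - A^-2.
Tabulate the states by total A-exponent and number of loops L (A-exp: L × count):
  A^8: L=2 ×1
  A^6: L=1 ×5, L=3 ×3
  A^4: L=2 ×27, L=4 ×1
  A^2: L=1 ×18, L=3 ×38
  A^0: L=2 ×41, L=4 ×29
  A^-2: L=3 ×44, L=5 ×12
  A^-4: L=4 ×26, L=6 ×2
  A^-6: L=5 ×8
  A^-8: L=6 ×1
Each group contributes A^e * Σ count * d^(L-1):
Powers of d = -A^2 - A^-2: d^2 = A^4 + 2 + A^-4; d^3 = -A^6 - 3*A^2 - 3*A^-2 - A^-6; d^4 = A^8 + 4*A^4 + 6 + 4*A^-4 + A^-8; d^5 = -A^10 - 5*A^6 - 10*A^2 - 10*A^-2 - 5*A^-6 - A^-10.
  A^8 * (d) = -A^10 - A^6
  A^6 * (5 + 3*d^2) = 3*A^10 + 11*A^6 + 3*A^2
  A^4 * (27*d + d^3) = -A^10 - 30*A^6 - 30*A^2 - A^-2
  A^2 * (18 + 38*d^2) = 38*A^6 + 94*A^2 + 38*A^-2
  A^0 * (41*d + 29*d^3) = -29*A^6 - 128*A^2 - 128*A^-2 - 29*A^-6
  A^-2 * (44*d^2 + 12*d^4) = 12*A^6 + 92*A^2 + 160*A^-2 + 92*A^-6 + 12*A^-10
  A^-4 * (26*d^3 + 2*d^5) = -2*A^6 - 36*A^2 - 98*A^-2 - 98*A^-6 - 36*A^-10 - 2*A^-14
  A^-6 * (8*d^4) = 8*A^2 + 32*A^-2 + 48*A^-6 + 32*A^-10 + 8*A^-14
  A^-8 * (d^5) = -A^2 - 5*A^-2 - 10*A^-6 - 10*A^-10 - 5*A^-14 - A^-18
Summing the groups: <K> = A^10 - A^6 + 2*A^2 - 2*A^-2 + 3*A^-6 - 2*A^-10 + A^-14 - A^-18
Normalise by the writhe: (-A^3)^(-w) = (-A^3)^(-6) = A^-18, so f(A) = A^-18 * <K> = A^-8 - A^-12 + 2*A^-16 - 2*A^-20 + 3*A^-24 - 2*A^-28 + A^-32 - A^-36.
Substitute A = t^(-1/4), i.e. A^e → t^(-e/4): V(t) = -t^9 + t^8 - 2*t^7 + 3*t^6 - 2*t^5 + 2*t^4 - t^3 + t^2

Answer: -t^9 + t^8 - 2*t^7 + 3*t^6 - 2*t^5 + 2*t^4 - t^3 + t^2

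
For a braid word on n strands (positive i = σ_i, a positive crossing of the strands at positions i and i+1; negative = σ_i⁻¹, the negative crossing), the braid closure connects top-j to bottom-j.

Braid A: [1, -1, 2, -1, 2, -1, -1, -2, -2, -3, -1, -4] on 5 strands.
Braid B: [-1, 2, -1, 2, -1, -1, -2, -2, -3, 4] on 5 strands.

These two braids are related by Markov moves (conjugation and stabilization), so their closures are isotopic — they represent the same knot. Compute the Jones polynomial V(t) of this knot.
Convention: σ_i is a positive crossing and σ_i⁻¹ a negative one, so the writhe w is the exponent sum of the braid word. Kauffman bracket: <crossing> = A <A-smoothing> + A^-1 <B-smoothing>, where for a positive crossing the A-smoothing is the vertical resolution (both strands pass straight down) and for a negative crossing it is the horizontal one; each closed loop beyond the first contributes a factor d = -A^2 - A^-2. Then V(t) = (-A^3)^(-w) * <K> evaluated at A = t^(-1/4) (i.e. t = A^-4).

2*t^-1 - 2*t^-2 + 3*t^-3 - 3*t^-4 + 2*t^-5 - 2*t^-6 + t^-7

Derivation:
Markov-equivalent braids have isotopic closures, hence identical knot invariants. Strip the Markov moves from each word to reach a common short braid β, then compute V(t) once on β.
Braid A: s1 s1^-1 s2 s1^-1 s2 s1^-1 s1^-1 s2^-1 s2^-1 s3^-1 s1^-1 s4^-1 on 5 strands reduces by inverse Markov moves (closure unchanged at each step):
  Destabilize: the word has the form β·s4^-1 where s4^-1 occurs only as the final letter (β ∈ B_4); drop it and the last strand → 4 strands.
  Deconjugate: the word is γ·β·γ⁻¹ with γ = s1 (prefix) and γ⁻¹ = s1^-1 (suffix); strip both.
  Destabilize: the word has the form β·s3^-1 where s3^-1 occurs only as the final letter (β ∈ B_3); drop it and the last strand → 3 strands.
Reduced to β = s1^-1 s2 s1^-1 s2 s1^-1 s1^-1 s2^-1 s2^-1 on 3 strands, 8 crossings.
Braid B: s1^-1 s2 s1^-1 s2 s1^-1 s1^-1 s2^-1 s2^-1 s3^-1 s4 on 5 strands reduces by inverse Markov moves (closure unchanged at each step):
  Destabilize: the word has the form β·s4 where s4 occurs only as the final letter (β ∈ B_4); drop it and the last strand → 4 strands.
  Destabilize: the word has the form β·s3^-1 where s3^-1 occurs only as the final letter (β ∈ B_3); drop it and the last strand → 3 strands.
Reduced to β = s1^-1 s2 s1^-1 s2 s1^-1 s1^-1 s2^-1 s2^-1 on 3 strands, 8 crossings.
Both give the same β = s1^-1 s2 s1^-1 s2 s1^-1 s1^-1 s2^-1 s2^-1 on 3 strands, so one state sum suffices:
Braid: s1^-1 s2 s1^-1 s2 s1^-1 s1^-1 s2^-1 s2^-1 on 3 strands, 8 crossings.
Writhe w = (#positive) - (#negative) = 2 - 6 = -4.
Computing the Kauffman bracket via state sum. There are 2^8 = 256 states.
For each crossing: s=0 is the vertical smoothing, s=1 horizontal. Crossing k contributes A^(sign_k * (1 - 2*s_k)); loop factor d = -A^2 - A^-2.
Tabulate the states by total A-exponent and number of loops L (A-exp: L × count):
  A^8: L=5 ×1
  A^6: L=4 ×8
  A^4: L=3 ×26, L=5 ×2
  A^2: L=2 ×41, L=4 ×15
  A^0: L=1 ×26, L=3 ×43, L=5 ×1
  A^-2: L=2 ×47, L=4 ×9
  A^-4: L=1 ×11, L=3 ×16, L=5 ×1
  A^-6: L=2 ×6, L=4 ×2
  A^-8: L=3 ×1
Each group contributes A^e * Σ count * d^(L-1):
Powers of d = -A^2 - A^-2: d^2 = A^4 + 2 + A^-4; d^3 = -A^6 - 3*A^2 - 3*A^-2 - A^-6; d^4 = A^8 + 4*A^4 + 6 + 4*A^-4 + A^-8.
  A^8 * (d^4) = A^16 + 4*A^12 + 6*A^8 + 4*A^4 + 1
  A^6 * (8*d^3) = -8*A^12 - 24*A^8 - 24*A^4 - 8
  A^4 * (26*d^2 + 2*d^4) = 2*A^12 + 34*A^8 + 64*A^4 + 34 + 2*A^-4
  A^2 * (41*d + 15*d^3) = -15*A^8 - 86*A^4 - 86 - 15*A^-4
  A^0 * (26 + 43*d^2 + d^4) = A^8 + 47*A^4 + 118 + 47*A^-4 + A^-8
  A^-2 * (47*d + 9*d^3) = -9*A^4 - 74 - 74*A^-4 - 9*A^-8
  A^-4 * (11 + 16*d^2 + d^4) = A^4 + 20 + 49*A^-4 + 20*A^-8 + A^-12
  A^-6 * (6*d + 2*d^3) = -2 - 12*A^-4 - 12*A^-8 - 2*A^-12
  A^-8 * (d^2) = A^-4 + 2*A^-8 + A^-12
Summing the groups: <K> = A^16 - 2*A^12 + 2*A^8 - 3*A^4 + 3 - 2*A^-4 + 2*A^-8
Normalise by the writhe: (-A^3)^(-w) = (-A^3)^(4) = A^12, so f(A) = A^12 * <K> = A^28 - 2*A^24 + 2*A^20 - 3*A^16 + 3*A^12 - 2*A^8 + 2*A^4.
Substitute A = t^(-1/4), i.e. A^e → t^(-e/4): V(t) = 2*t^-1 - 2*t^-2 + 3*t^-3 - 3*t^-4 + 2*t^-5 - 2*t^-6 + t^-7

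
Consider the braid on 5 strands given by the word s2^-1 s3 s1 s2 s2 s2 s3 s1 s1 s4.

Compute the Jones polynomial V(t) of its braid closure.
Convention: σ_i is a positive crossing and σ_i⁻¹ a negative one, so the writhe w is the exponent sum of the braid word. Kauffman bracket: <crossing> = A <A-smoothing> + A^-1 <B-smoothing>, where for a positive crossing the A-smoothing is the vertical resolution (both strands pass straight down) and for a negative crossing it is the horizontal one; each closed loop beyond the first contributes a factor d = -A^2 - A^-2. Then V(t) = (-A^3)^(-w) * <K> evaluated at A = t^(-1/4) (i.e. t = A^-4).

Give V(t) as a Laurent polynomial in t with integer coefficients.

The presented braid s2^-1 s3 s1 s2 s2 s2 s3 s1 s1 s4 on 5 strands reduces by inverse Markov moves (closure unchanged at each step):
  Destabilize: the word has the form β·s4 where s4 occurs only as the final letter (β ∈ B_4); drop it and the last strand → 4 strands.
Reduced to β = s2^-1 s3 s1 s2 s2 s2 s3 s1 s1 on 4 strands, 9 crossings.
Compute on β:
Braid: s2^-1 s3 s1 s2 s2 s2 s3 s1 s1 on 4 strands, 9 crossings.
Writhe w = (#positive) - (#negative) = 8 - 1 = 7.
Enumerate smoothing states for the bracket polynomial. There are 2^9 = 512 states.
For each crossing: s=0 is the vertical smoothing, s=1 horizontal. Crossing k contributes A^(sign_k * (1 - 2*s_k)); loop factor d = -A^2 - A^-2.
Tabulate the states by total A-exponent and number of loops L (A-exp: L × count):
  A^9: L=3 ×1
  A^7: L=2 ×5, L=4 ×4
  A^5: L=1 ×6, L=3 ×27, L=5 ×3
  A^3: L=2 ×57, L=4 ×26, L=6 ×1
  A^1: L=1 ×39, L=3 ×77, L=5 ×10
  A^-1: L=2 ×81, L=4 ×44, L=6 ×1
  A^-3: L=3 ×73, L=5 ×11
  A^-5: L=4 ×35, L=6 ×1
  A^-7: L=5 ×9
  A^-9: L=6 ×1
Each group contributes A^e * Σ count * d^(L-1):
Powers of d = -A^2 - A^-2: d^2 = A^4 + 2 + A^-4; d^3 = -A^6 - 3*A^2 - 3*A^-2 - A^-6; d^4 = A^8 + 4*A^4 + 6 + 4*A^-4 + A^-8; d^5 = -A^10 - 5*A^6 - 10*A^2 - 10*A^-2 - 5*A^-6 - A^-10.
  A^9 * (d^2) = A^13 + 2*A^9 + A^5
  A^7 * (5*d + 4*d^3) = -4*A^13 - 17*A^9 - 17*A^5 - 4*A
  A^5 * (6 + 27*d^2 + 3*d^4) = 3*A^13 + 39*A^9 + 78*A^5 + 39*A + 3*A^-3
  A^3 * (57*d + 26*d^3 + d^5) = -A^13 - 31*A^9 - 145*A^5 - 145*A - 31*A^-3 - A^-7
  A^1 * (39 + 77*d^2 + 10*d^4) = 10*A^9 + 117*A^5 + 253*A + 117*A^-3 + 10*A^-7
  A^-1 * (81*d + 44*d^3 + d^5) = -A^9 - 49*A^5 - 223*A - 223*A^-3 - 49*A^-7 - A^-11
  A^-3 * (73*d^2 + 11*d^4) = 11*A^5 + 117*A + 212*A^-3 + 117*A^-7 + 11*A^-11
  A^-5 * (35*d^3 + d^5) = -A^5 - 40*A - 115*A^-3 - 115*A^-7 - 40*A^-11 - A^-15
  A^-7 * (9*d^4) = 9*A + 36*A^-3 + 54*A^-7 + 36*A^-11 + 9*A^-15
  A^-9 * (d^5) = -A - 5*A^-3 - 10*A^-7 - 10*A^-11 - 5*A^-15 - A^-19
Summing the groups: <K> = -A^13 + 2*A^9 - 5*A^5 + 5*A - 6*A^-3 + 6*A^-7 - 4*A^-11 + 3*A^-15 - A^-19
Normalise by the writhe: (-A^3)^(-w) = (-A^3)^(-7) = -A^-21, so f(A) = -A^-21 * <K> = A^-8 - 2*A^-12 + 5*A^-16 - 5*A^-20 + 6*A^-24 - 6*A^-28 + 4*A^-32 - 3*A^-36 + A^-40.
Substitute A = t^(-1/4), i.e. A^e → t^(-e/4): V(t) = t^10 - 3*t^9 + 4*t^8 - 6*t^7 + 6*t^6 - 5*t^5 + 5*t^4 - 2*t^3 + t^2

Answer: t^10 - 3*t^9 + 4*t^8 - 6*t^7 + 6*t^6 - 5*t^5 + 5*t^4 - 2*t^3 + t^2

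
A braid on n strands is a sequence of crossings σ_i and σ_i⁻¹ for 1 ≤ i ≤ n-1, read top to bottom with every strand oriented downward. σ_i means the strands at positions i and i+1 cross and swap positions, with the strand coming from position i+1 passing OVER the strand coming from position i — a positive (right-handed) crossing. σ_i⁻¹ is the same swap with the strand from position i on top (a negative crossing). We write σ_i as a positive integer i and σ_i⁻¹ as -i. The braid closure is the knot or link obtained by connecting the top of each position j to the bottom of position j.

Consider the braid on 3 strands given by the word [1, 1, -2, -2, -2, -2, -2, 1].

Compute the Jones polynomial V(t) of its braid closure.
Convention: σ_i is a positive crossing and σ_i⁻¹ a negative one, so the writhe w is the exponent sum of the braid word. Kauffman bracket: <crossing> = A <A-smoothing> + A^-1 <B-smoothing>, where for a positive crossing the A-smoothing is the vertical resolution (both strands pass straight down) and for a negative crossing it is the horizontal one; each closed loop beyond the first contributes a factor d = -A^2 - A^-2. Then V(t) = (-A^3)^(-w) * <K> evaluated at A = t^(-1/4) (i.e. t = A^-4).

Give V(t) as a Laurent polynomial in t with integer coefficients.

Braid: s1 s1 s2^-1 s2^-1 s2^-1 s2^-1 s2^-1 s1 on 3 strands, 8 crossings.
Writhe w = (#positive) - (#negative) = 3 - 5 = -2.
Enumerate smoothing states for the bracket polynomial. There are 2^8 = 256 states.
Each crossing splits two ways (0=vertical, 1=horizontal). The state's weight is A^(#A-smoothings - #B-smoothings) * d^(loops - 1).
Tabulate the states by total A-exponent and number of loops L (A-exp: L × count):
  A^8: L=6 ×1
  A^6: L=5 ×8
  A^4: L=4 ×25, L=6 ×3
  A^2: L=3 ×40, L=5 ×15, L=7 ×1
  A^0: L=2 ×35, L=4 ×30, L=6 ×5
  A^-2: L=1 ×15, L=3 ×31, L=5 ×10
  A^-4: L=2 ×18, L=4 ×10
  A^-6: L=3 ×8
  A^-8: L=4 ×1
Each group contributes A^e * Σ count * d^(L-1):
Powers of d = -A^2 - A^-2: d^2 = A^4 + 2 + A^-4; d^3 = -A^6 - 3*A^2 - 3*A^-2 - A^-6; d^4 = A^8 + 4*A^4 + 6 + 4*A^-4 + A^-8; d^5 = -A^10 - 5*A^6 - 10*A^2 - 10*A^-2 - 5*A^-6 - A^-10; d^6 = A^12 + 6*A^8 + 15*A^4 + 20 + 15*A^-4 + 6*A^-8 + A^-12.
  A^8 * (d^5) = -A^18 - 5*A^14 - 10*A^10 - 10*A^6 - 5*A^2 - A^-2
  A^6 * (8*d^4) = 8*A^14 + 32*A^10 + 48*A^6 + 32*A^2 + 8*A^-2
  A^4 * (25*d^3 + 3*d^5) = -3*A^14 - 40*A^10 - 105*A^6 - 105*A^2 - 40*A^-2 - 3*A^-6
  A^2 * (40*d^2 + 15*d^4 + d^6) = A^14 + 21*A^10 + 115*A^6 + 190*A^2 + 115*A^-2 + 21*A^-6 + A^-10
  A^0 * (35*d + 30*d^3 + 5*d^5) = -5*A^10 - 55*A^6 - 175*A^2 - 175*A^-2 - 55*A^-6 - 5*A^-10
  A^-2 * (15 + 31*d^2 + 10*d^4) = 10*A^6 + 71*A^2 + 137*A^-2 + 71*A^-6 + 10*A^-10
  A^-4 * (18*d + 10*d^3) = -10*A^2 - 48*A^-2 - 48*A^-6 - 10*A^-10
  A^-6 * (8*d^2) = 8*A^-2 + 16*A^-6 + 8*A^-10
  A^-8 * (d^3) = -A^-2 - 3*A^-6 - 3*A^-10 - A^-14
Summing the groups: <K> = -A^18 + A^14 - 2*A^10 + 3*A^6 - 2*A^2 + 3*A^-2 - A^-6 + A^-10 - A^-14
Normalise by the writhe: (-A^3)^(-w) = (-A^3)^(2) = A^6, so f(A) = A^6 * <K> = -A^24 + A^20 - 2*A^16 + 3*A^12 - 2*A^8 + 3*A^4 - 1 + A^-4 - A^-8.
Substitute A = t^(-1/4), i.e. A^e → t^(-e/4): V(t) = -t^2 + t - 1 + 3*t^-1 - 2*t^-2 + 3*t^-3 - 2*t^-4 + t^-5 - t^-6

Answer: -t^2 + t - 1 + 3*t^-1 - 2*t^-2 + 3*t^-3 - 2*t^-4 + t^-5 - t^-6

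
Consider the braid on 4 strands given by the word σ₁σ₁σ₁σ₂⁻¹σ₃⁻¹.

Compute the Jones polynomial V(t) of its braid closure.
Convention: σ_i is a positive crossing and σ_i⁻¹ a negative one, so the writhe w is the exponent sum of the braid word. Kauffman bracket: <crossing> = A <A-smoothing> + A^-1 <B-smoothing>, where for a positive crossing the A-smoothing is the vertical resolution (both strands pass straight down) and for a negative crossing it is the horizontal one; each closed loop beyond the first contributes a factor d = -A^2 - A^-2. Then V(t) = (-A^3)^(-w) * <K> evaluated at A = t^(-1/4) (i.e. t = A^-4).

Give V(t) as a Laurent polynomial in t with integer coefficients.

The presented braid s1 s1 s1 s2^-1 s3^-1 on 4 strands reduces by inverse Markov moves (closure unchanged at each step):
  Destabilize: the word has the form β·s3^-1 where s3^-1 occurs only as the final letter (β ∈ B_3); drop it and the last strand → 3 strands.
Reduced to β = s1 s1 s1 s2^-1 on 3 strands, 4 crossings.
Compute on β:
Braid: s1 s1 s1 s2^-1 on 3 strands, 4 crossings.
Writhe w = (#positive) - (#negative) = 3 - 1 = 2.
State-sum expansion of <K>. There are 2^4 = 16 states.
Each crossing splits two ways (0=vertical, 1=horizontal). The state's weight is A^(#A-smoothings - #B-smoothings) * d^(loops - 1).
  state 0000: A-exp=+2, loops=3, term = A^2 * d^2
  state 0001: A-exp=+4, loops=2, term = A^4 * d^1
  state 0010: A-exp=+0, loops=2, term = A^0 * d^1
  state 0011: A-exp=+2, loops=1, term = A^2 * d^0
  state 0100: A-exp=+0, loops=2, term = A^0 * d^1
  state 0101: A-exp=+2, loops=1, term = A^2 * d^0
  state 0110: A-exp=-2, loops=3, term = A^-2 * d^2
  state 0111: A-exp=+0, loops=2, term = A^0 * d^1
  state 1000: A-exp=+0, loops=2, term = A^0 * d^1
  state 1001: A-exp=+2, loops=1, term = A^2 * d^0
  state 1010: A-exp=-2, loops=3, term = A^-2 * d^2
  state 1011: A-exp=+0, loops=2, term = A^0 * d^1
  state 1100: A-exp=-2, loops=3, term = A^-2 * d^2
  state 1101: A-exp=+0, loops=2, term = A^0 * d^1
  state 1110: A-exp=-4, loops=4, term = A^-4 * d^3
  state 1111: A-exp=-2, loops=3, term = A^-2 * d^2
Collect the terms by A-exponent (count of states per loop number):
Powers of d = -A^2 - A^-2: d^2 = A^4 + 2 + A^-4; d^3 = -A^6 - 3*A^2 - 3*A^-2 - A^-6.
  A^4 * (d) = -A^6 - A^2
  A^2 * (3 + d^2) = A^6 + 5*A^2 + A^-2
  A^0 * (6*d) = -6*A^2 - 6*A^-2
  A^-2 * (4*d^2) = 4*A^2 + 8*A^-2 + 4*A^-6
  A^-4 * (d^3) = -A^2 - 3*A^-2 - 3*A^-6 - A^-10
Summing the groups: <K> = A^2 + A^-6 - A^-10
Normalise by the writhe: (-A^3)^(-w) = (-A^3)^(-2) = A^-6, so f(A) = A^-6 * <K> = A^-4 + A^-12 - A^-16.
Substitute A = t^(-1/4), i.e. A^e → t^(-e/4): V(t) = -t^4 + t^3 + t

Answer: -t^4 + t^3 + t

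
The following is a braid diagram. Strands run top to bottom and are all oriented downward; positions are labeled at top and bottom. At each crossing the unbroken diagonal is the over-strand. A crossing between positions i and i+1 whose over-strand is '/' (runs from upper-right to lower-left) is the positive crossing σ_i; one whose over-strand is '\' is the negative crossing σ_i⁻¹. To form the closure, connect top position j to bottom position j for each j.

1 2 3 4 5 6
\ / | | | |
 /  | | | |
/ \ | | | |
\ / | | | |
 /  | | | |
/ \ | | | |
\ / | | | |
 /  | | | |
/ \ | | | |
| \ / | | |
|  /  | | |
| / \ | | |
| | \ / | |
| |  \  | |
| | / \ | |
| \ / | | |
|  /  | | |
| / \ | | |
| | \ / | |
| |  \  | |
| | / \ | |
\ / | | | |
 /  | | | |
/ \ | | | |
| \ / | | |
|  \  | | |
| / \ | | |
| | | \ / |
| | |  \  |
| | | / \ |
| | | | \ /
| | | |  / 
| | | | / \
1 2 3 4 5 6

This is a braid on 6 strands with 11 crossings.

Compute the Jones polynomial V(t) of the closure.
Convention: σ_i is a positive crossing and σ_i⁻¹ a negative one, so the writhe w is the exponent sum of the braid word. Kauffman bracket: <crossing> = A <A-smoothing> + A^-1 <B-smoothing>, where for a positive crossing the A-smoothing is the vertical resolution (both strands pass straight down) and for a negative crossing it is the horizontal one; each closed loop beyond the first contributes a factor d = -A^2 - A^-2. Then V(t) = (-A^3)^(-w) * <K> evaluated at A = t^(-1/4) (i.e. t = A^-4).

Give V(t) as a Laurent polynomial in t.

Reading the diagram top to bottom ('/'-over between positions i,i+1 = s_i, '\'-over = s_i^-1): braid word = s1 s1 s1 s2 s3^-1 s2 s3^-1 s1 s2^-1 s4^-1 s5.
The presented braid s1 s1 s1 s2 s3^-1 s2 s3^-1 s1 s2^-1 s4^-1 s5 on 6 strands reduces by inverse Markov moves (closure unchanged at each step):
  Destabilize: the word has the form β·s5 where s5 occurs only as the final letter (β ∈ B_5); drop it and the last strand → 5 strands.
  Destabilize: the word has the form β·s4^-1 where s4^-1 occurs only as the final letter (β ∈ B_4); drop it and the last strand → 4 strands.
Reduced to β = s1 s1 s1 s2 s3^-1 s2 s3^-1 s1 s2^-1 on 4 strands, 9 crossings.
Compute on β:
Braid: s1 s1 s1 s2 s3^-1 s2 s3^-1 s1 s2^-1 on 4 strands, 9 crossings.
Writhe w = (#positive) - (#negative) = 6 - 3 = 3.
Enumerate smoothing states for the bracket polynomial. There are 2^9 = 512 states.
Smooth each crossing (0=||, 1=⌣⌢); contribution A^(Σ sign_k(1-2s_k)) * d^(L-1).
Tabulate the states by total A-exponent and number of loops L (A-exp: L × count):
  A^9: L=3 ×1
  A^7: L=2 ×7, L=4 ×2
  A^5: L=1 ×12, L=3 ×24
  A^3: L=2 ×66, L=4 ×18
  A^1: L=1 ×35, L=3 ×84, L=5 ×7
  A^-1: L=2 ×73, L=4 ×52, L=6 ×1
  A^-3: L=3 ×68, L=5 ×16
  A^-5: L=4 ×34, L=6 ×2
  A^-7: L=5 ×9
  A^-9: L=6 ×1
Each group contributes A^e * Σ count * d^(L-1):
Powers of d = -A^2 - A^-2: d^2 = A^4 + 2 + A^-4; d^3 = -A^6 - 3*A^2 - 3*A^-2 - A^-6; d^4 = A^8 + 4*A^4 + 6 + 4*A^-4 + A^-8; d^5 = -A^10 - 5*A^6 - 10*A^2 - 10*A^-2 - 5*A^-6 - A^-10.
  A^9 * (d^2) = A^13 + 2*A^9 + A^5
  A^7 * (7*d + 2*d^3) = -2*A^13 - 13*A^9 - 13*A^5 - 2*A
  A^5 * (12 + 24*d^2) = 24*A^9 + 60*A^5 + 24*A
  A^3 * (66*d + 18*d^3) = -18*A^9 - 120*A^5 - 120*A - 18*A^-3
  A^1 * (35 + 84*d^2 + 7*d^4) = 7*A^9 + 112*A^5 + 245*A + 112*A^-3 + 7*A^-7
  A^-1 * (73*d + 52*d^3 + d^5) = -A^9 - 57*A^5 - 239*A - 239*A^-3 - 57*A^-7 - A^-11
  A^-3 * (68*d^2 + 16*d^4) = 16*A^5 + 132*A + 232*A^-3 + 132*A^-7 + 16*A^-11
  A^-5 * (34*d^3 + 2*d^5) = -2*A^5 - 44*A - 122*A^-3 - 122*A^-7 - 44*A^-11 - 2*A^-15
  A^-7 * (9*d^4) = 9*A + 36*A^-3 + 54*A^-7 + 36*A^-11 + 9*A^-15
  A^-9 * (d^5) = -A - 5*A^-3 - 10*A^-7 - 10*A^-11 - 5*A^-15 - A^-19
Summing the groups: <K> = -A^13 + A^9 - 3*A^5 + 4*A - 4*A^-3 + 4*A^-7 - 3*A^-11 + 2*A^-15 - A^-19
Normalise by the writhe: (-A^3)^(-w) = (-A^3)^(-3) = -A^-9, so f(A) = -A^-9 * <K> = A^4 - 1 + 3*A^-4 - 4*A^-8 + 4*A^-12 - 4*A^-16 + 3*A^-20 - 2*A^-24 + A^-28.
Substitute A = t^(-1/4), i.e. A^e → t^(-e/4): V(t) = t^7 - 2*t^6 + 3*t^5 - 4*t^4 + 4*t^3 - 4*t^2 + 3*t - 1 + t^-1

Answer: t^7 - 2*t^6 + 3*t^5 - 4*t^4 + 4*t^3 - 4*t^2 + 3*t - 1 + t^-1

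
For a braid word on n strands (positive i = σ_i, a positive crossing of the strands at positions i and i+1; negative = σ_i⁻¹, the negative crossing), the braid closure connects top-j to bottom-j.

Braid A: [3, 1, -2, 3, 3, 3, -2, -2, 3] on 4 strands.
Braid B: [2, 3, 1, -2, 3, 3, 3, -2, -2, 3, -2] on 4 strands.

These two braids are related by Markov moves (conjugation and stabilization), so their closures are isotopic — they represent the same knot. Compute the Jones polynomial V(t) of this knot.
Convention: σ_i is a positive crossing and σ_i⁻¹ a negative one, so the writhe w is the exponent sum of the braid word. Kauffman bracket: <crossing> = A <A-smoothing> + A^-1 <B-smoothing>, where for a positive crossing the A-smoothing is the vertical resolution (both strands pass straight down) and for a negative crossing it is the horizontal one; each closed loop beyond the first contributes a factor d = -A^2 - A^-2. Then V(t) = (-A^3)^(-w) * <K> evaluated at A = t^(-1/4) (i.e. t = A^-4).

-t^6 + 2*t^5 - 4*t^4 + 5*t^3 - 4*t^2 + 5*t - 3 + 2*t^-1 - t^-2

Derivation:
Markov-equivalent braids have isotopic closures, hence identical knot invariants. Strip the Markov moves from each word to reach a common short braid β, then compute V(t) once on β.
Braid A: s3 s1 s2^-1 s3 s3 s3 s2^-1 s2^-1 s3 on 4 strands has no conjugating prefix/suffix or stabilization to strip; take β = s3 s1 s2^-1 s3 s3 s3 s2^-1 s2^-1 s3.
Braid B: s2 s3 s1 s2^-1 s3 s3 s3 s2^-1 s2^-1 s3 s2^-1 on 4 strands reduces by inverse Markov moves (closure unchanged at each step):
  Deconjugate: the word is γ·β·γ⁻¹ with γ = s2 (prefix) and γ⁻¹ = s2^-1 (suffix); strip both.
Reduced to β = s3 s1 s2^-1 s3 s3 s3 s2^-1 s2^-1 s3 on 4 strands, 9 crossings.
Both give the same β = s3 s1 s2^-1 s3 s3 s3 s2^-1 s2^-1 s3 on 4 strands, so one state sum suffices:
Braid: s3 s1 s2^-1 s3 s3 s3 s2^-1 s2^-1 s3 on 4 strands, 9 crossings.
Writhe w = (#positive) - (#negative) = 6 - 3 = 3.
State-sum expansion of <K>. There are 2^9 = 512 states.
Each crossing splits two ways (0=vertical, 1=horizontal). The state's weight is A^(#A-smoothings - #B-smoothings) * d^(loops - 1).
Tabulate the states by total A-exponent and number of loops L (A-exp: L × count):
  A^9: L=5 ×1
  A^7: L=4 ×9
  A^5: L=3 ×32, L=5 ×4
  A^3: L=2 ×51, L=4 ×32, L=6 ×1
  A^1: L=1 ×27, L=3 ×81, L=5 ×18
  A^-1: L=2 ×53, L=4 ×67, L=6 ×6
  A^-3: L=3 ×50, L=5 ×33, L=7 ×1
  A^-5: L=4 ×27, L=6 ×9
  A^-7: L=5 ×8, L=7 ×1
  A^-9: L=6 ×1
Each group contributes A^e * Σ count * d^(L-1):
Powers of d = -A^2 - A^-2: d^2 = A^4 + 2 + A^-4; d^3 = -A^6 - 3*A^2 - 3*A^-2 - A^-6; d^4 = A^8 + 4*A^4 + 6 + 4*A^-4 + A^-8; d^5 = -A^10 - 5*A^6 - 10*A^2 - 10*A^-2 - 5*A^-6 - A^-10; d^6 = A^12 + 6*A^8 + 15*A^4 + 20 + 15*A^-4 + 6*A^-8 + A^-12.
  A^9 * (d^4) = A^17 + 4*A^13 + 6*A^9 + 4*A^5 + A
  A^7 * (9*d^3) = -9*A^13 - 27*A^9 - 27*A^5 - 9*A
  A^5 * (32*d^2 + 4*d^4) = 4*A^13 + 48*A^9 + 88*A^5 + 48*A + 4*A^-3
  A^3 * (51*d + 32*d^3 + d^5) = -A^13 - 37*A^9 - 157*A^5 - 157*A - 37*A^-3 - A^-7
  A^1 * (27 + 81*d^2 + 18*d^4) = 18*A^9 + 153*A^5 + 297*A + 153*A^-3 + 18*A^-7
  A^-1 * (53*d + 67*d^3 + 6*d^5) = -6*A^9 - 97*A^5 - 314*A - 314*A^-3 - 97*A^-7 - 6*A^-11
  A^-3 * (50*d^2 + 33*d^4 + d^6) = A^9 + 39*A^5 + 197*A + 318*A^-3 + 197*A^-7 + 39*A^-11 + A^-15
  A^-5 * (27*d^3 + 9*d^5) = -9*A^5 - 72*A - 171*A^-3 - 171*A^-7 - 72*A^-11 - 9*A^-15
  A^-7 * (8*d^4 + d^6) = A^5 + 14*A + 47*A^-3 + 68*A^-7 + 47*A^-11 + 14*A^-15 + A^-19
  A^-9 * (d^5) = -A - 5*A^-3 - 10*A^-7 - 10*A^-11 - 5*A^-15 - A^-19
Summing the groups: <K> = A^17 - 2*A^13 + 3*A^9 - 5*A^5 + 4*A - 5*A^-3 + 4*A^-7 - 2*A^-11 + A^-15
Normalise by the writhe: (-A^3)^(-w) = (-A^3)^(-3) = -A^-9, so f(A) = -A^-9 * <K> = -A^8 + 2*A^4 - 3 + 5*A^-4 - 4*A^-8 + 5*A^-12 - 4*A^-16 + 2*A^-20 - A^-24.
Substitute A = t^(-1/4), i.e. A^e → t^(-e/4): V(t) = -t^6 + 2*t^5 - 4*t^4 + 5*t^3 - 4*t^2 + 5*t - 3 + 2*t^-1 - t^-2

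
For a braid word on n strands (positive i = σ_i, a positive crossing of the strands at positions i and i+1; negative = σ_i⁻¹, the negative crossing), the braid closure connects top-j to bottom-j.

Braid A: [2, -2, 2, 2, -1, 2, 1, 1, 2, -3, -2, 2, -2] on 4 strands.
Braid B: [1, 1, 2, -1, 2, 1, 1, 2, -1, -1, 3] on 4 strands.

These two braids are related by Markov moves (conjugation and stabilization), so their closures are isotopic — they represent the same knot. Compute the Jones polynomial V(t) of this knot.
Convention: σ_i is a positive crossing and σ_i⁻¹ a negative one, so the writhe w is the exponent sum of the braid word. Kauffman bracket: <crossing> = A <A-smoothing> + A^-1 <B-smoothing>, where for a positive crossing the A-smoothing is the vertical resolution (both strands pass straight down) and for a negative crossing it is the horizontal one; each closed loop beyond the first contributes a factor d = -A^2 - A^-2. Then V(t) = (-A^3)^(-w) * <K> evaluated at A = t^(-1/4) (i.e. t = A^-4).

-t^6 + t^5 - t^4 + 2*t^3 - t^2 + t

Derivation:
Markov-equivalent braids have isotopic closures, hence identical knot invariants. Strip the Markov moves from each word to reach a common short braid β, then compute V(t) once on β.
Braid A: s2 s2^-1 s2 s2 s1^-1 s2 s1 s1 s2 s3^-1 s2^-1 s2 s2^-1 on 4 strands reduces by inverse Markov moves (closure unchanged at each step):
  Deconjugate: the word is γ·β·γ⁻¹ with γ = s2 (prefix) and γ⁻¹ = s2^-1 (suffix); strip both.
  Deconjugate: the word is γ·β·γ⁻¹ with γ = s2^-1 s2 (prefix) and γ⁻¹ = s2^-1 s2 (suffix); strip both.
  Destabilize: the word has the form β·s3^-1 where s3^-1 occurs only as the final letter (β ∈ B_3); drop it and the last strand → 3 strands.
Reduced to β = s2 s1^-1 s2 s1 s1 s2 on 3 strands, 6 crossings.
Braid B: s1 s1 s2 s1^-1 s2 s1 s1 s2 s1^-1 s1^-1 s3 on 4 strands reduces by inverse Markov moves (closure unchanged at each step):
  Destabilize: the word has the form β·s3 where s3 occurs only as the final letter (β ∈ B_3); drop it and the last strand → 3 strands.
  Deconjugate: the word is γ·β·γ⁻¹ with γ = s1 s1 (prefix) and γ⁻¹ = s1^-1 s1^-1 (suffix); strip both.
Reduced to β = s2 s1^-1 s2 s1 s1 s2 on 3 strands, 6 crossings.
Both give the same β = s2 s1^-1 s2 s1 s1 s2 on 3 strands, so one state sum suffices:
Braid: s2 s1^-1 s2 s1 s1 s2 on 3 strands, 6 crossings.
Writhe w = (#positive) - (#negative) = 5 - 1 = 4.
Enumerate smoothing states for the bracket polynomial. There are 2^6 = 64 states.
Smooth each crossing (0=||, 1=⌣⌢); contribution A^(Σ sign_k(1-2s_k)) * d^(L-1).
Tabulate the states by total A-exponent and number of loops L (A-exp: L × count):
  A^6: L=2 ×1
  A^4: L=1 ×3, L=3 ×3
  A^2: L=2 ×14, L=4 ×1
  A^0: L=1 ×10, L=3 ×10
  A^-2: L=2 ×13, L=4 ×2
  A^-4: L=3 ×6
  A^-6: L=4 ×1
Each group contributes A^e * Σ count * d^(L-1):
Powers of d = -A^2 - A^-2: d^2 = A^4 + 2 + A^-4; d^3 = -A^6 - 3*A^2 - 3*A^-2 - A^-6.
  A^6 * (d) = -A^8 - A^4
  A^4 * (3 + 3*d^2) = 3*A^8 + 9*A^4 + 3
  A^2 * (14*d + d^3) = -A^8 - 17*A^4 - 17 - A^-4
  A^0 * (10 + 10*d^2) = 10*A^4 + 30 + 10*A^-4
  A^-2 * (13*d + 2*d^3) = -2*A^4 - 19 - 19*A^-4 - 2*A^-8
  A^-4 * (6*d^2) = 6 + 12*A^-4 + 6*A^-8
  A^-6 * (d^3) = -1 - 3*A^-4 - 3*A^-8 - A^-12
Summing the groups: <K> = A^8 - A^4 + 2 - A^-4 + A^-8 - A^-12
Normalise by the writhe: (-A^3)^(-w) = (-A^3)^(-4) = A^-12, so f(A) = A^-12 * <K> = A^-4 - A^-8 + 2*A^-12 - A^-16 + A^-20 - A^-24.
Substitute A = t^(-1/4), i.e. A^e → t^(-e/4): V(t) = -t^6 + t^5 - t^4 + 2*t^3 - t^2 + t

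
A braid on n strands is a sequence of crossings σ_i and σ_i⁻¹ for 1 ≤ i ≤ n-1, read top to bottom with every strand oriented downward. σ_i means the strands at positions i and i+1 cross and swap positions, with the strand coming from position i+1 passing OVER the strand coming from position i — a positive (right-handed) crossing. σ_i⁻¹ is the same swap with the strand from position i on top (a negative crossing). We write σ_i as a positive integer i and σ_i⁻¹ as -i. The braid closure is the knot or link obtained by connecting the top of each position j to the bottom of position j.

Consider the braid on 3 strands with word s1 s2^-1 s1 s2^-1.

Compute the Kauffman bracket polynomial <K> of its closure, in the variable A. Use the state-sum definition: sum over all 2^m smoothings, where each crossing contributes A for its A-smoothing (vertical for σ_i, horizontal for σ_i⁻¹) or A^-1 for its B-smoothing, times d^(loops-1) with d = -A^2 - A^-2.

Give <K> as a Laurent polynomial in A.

Braid: s1 s2^-1 s1 s2^-1 on 3 strands, 4 crossings.
Writhe w = (#positive) - (#negative) = 2 - 2 = 0.
State-sum expansion of <K>. There are 2^4 = 16 states.
Smooth each crossing (0=||, 1=⌣⌢); contribution A^(Σ sign_k(1-2s_k)) * d^(L-1).
  state 0000: A-exp=+0, loops=3, term = A^0 * d^2
  state 0001: A-exp=+2, loops=2, term = A^2 * d^1
  state 0010: A-exp=-2, loops=2, term = A^-2 * d^1
  state 0011: A-exp=+0, loops=1, term = A^0 * d^0
  state 0100: A-exp=+2, loops=2, term = A^2 * d^1
  state 0101: A-exp=+4, loops=3, term = A^4 * d^2
  state 0110: A-exp=+0, loops=1, term = A^0 * d^0
  state 0111: A-exp=+2, loops=2, term = A^2 * d^1
  state 1000: A-exp=-2, loops=2, term = A^-2 * d^1
  state 1001: A-exp=+0, loops=1, term = A^0 * d^0
  state 1010: A-exp=-4, loops=3, term = A^-4 * d^2
  state 1011: A-exp=-2, loops=2, term = A^-2 * d^1
  state 1100: A-exp=+0, loops=1, term = A^0 * d^0
  state 1101: A-exp=+2, loops=2, term = A^2 * d^1
  state 1110: A-exp=-2, loops=2, term = A^-2 * d^1
  state 1111: A-exp=+0, loops=1, term = A^0 * d^0
Collect the terms by A-exponent (count of states per loop number):
Powers of d = -A^2 - A^-2: d^2 = A^4 + 2 + A^-4.
  A^4 * (d^2) = A^8 + 2*A^4 + 1
  A^2 * (4*d) = -4*A^4 - 4
  A^0 * (5 + d^2) = A^4 + 7 + A^-4
  A^-2 * (4*d) = -4 - 4*A^-4
  A^-4 * (d^2) = 1 + 2*A^-4 + A^-8
Summing the groups: <K> = A^8 - A^4 + 1 - A^-4 + A^-8

Answer: A^8 - A^4 + 1 - A^-4 + A^-8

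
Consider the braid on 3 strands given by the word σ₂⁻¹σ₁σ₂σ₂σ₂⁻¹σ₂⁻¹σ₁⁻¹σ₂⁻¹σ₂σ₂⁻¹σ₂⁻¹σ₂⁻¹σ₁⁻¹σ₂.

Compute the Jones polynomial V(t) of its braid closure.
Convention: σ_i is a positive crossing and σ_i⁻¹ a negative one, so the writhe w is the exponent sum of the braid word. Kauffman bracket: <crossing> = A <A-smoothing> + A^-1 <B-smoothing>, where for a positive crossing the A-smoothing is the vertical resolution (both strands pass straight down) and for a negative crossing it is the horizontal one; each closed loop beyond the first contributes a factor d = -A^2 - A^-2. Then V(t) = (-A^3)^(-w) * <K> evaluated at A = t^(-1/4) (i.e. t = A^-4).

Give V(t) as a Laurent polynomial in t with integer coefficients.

The presented braid s2^-1 s1 s2 s2 s2^-1 s2^-1 s1^-1 s2^-1 s2 s2^-1 s2^-1 s2^-1 s1^-1 s2 on 3 strands reduces by inverse Markov moves (closure unchanged at each step):
  Deconjugate: the word is γ·β·γ⁻¹ with γ = s2^-1 s1 (prefix) and γ⁻¹ = s1^-1 s2 (suffix); strip both.
  Deconjugate: the word is γ·β·γ⁻¹ with γ = s2 (prefix) and γ⁻¹ = s2^-1 (suffix); strip both.
Reduced to β = s2 s2^-1 s2^-1 s1^-1 s2^-1 s2 s2^-1 s2^-1 on 3 strands, 8 crossings.
Compute on β:
First cancel adjacent σ_i σ_i⁻¹ pairs (Reidemeister II — same braid, same closure): s2 s2^-1 s2^-1 s1^-1 s2^-1 s2 s2^-1 s2^-1 → s2^-1 s1^-1 s2^-1 s2^-1.
Braid: s2^-1 s1^-1 s2^-1 s2^-1 on 3 strands, 4 crossings.
Writhe w = (#positive) - (#negative) = 0 - 4 = -4.
Computing the Kauffman bracket via state sum. There are 2^4 = 16 states.
Smooth each crossing (0=||, 1=⌣⌢); contribution A^(Σ sign_k(1-2s_k)) * d^(L-1).
  state 0000: A-exp=-4, loops=3, term = A^-4 * d^2
  state 0001: A-exp=-2, loops=2, term = A^-2 * d^1
  state 0010: A-exp=-2, loops=2, term = A^-2 * d^1
  state 0011: A-exp=+0, loops=3, term = A^0 * d^2
  state 0100: A-exp=-2, loops=2, term = A^-2 * d^1
  state 0101: A-exp=+0, loops=1, term = A^0 * d^0
  state 0110: A-exp=+0, loops=1, term = A^0 * d^0
  state 0111: A-exp=+2, loops=2, term = A^2 * d^1
  state 1000: A-exp=-2, loops=2, term = A^-2 * d^1
  state 1001: A-exp=+0, loops=3, term = A^0 * d^2
  state 1010: A-exp=+0, loops=3, term = A^0 * d^2
  state 1011: A-exp=+2, loops=4, term = A^2 * d^3
  state 1100: A-exp=+0, loops=1, term = A^0 * d^0
  state 1101: A-exp=+2, loops=2, term = A^2 * d^1
  state 1110: A-exp=+2, loops=2, term = A^2 * d^1
  state 1111: A-exp=+4, loops=3, term = A^4 * d^2
Collect the terms by A-exponent (count of states per loop number):
Powers of d = -A^2 - A^-2: d^2 = A^4 + 2 + A^-4; d^3 = -A^6 - 3*A^2 - 3*A^-2 - A^-6.
  A^4 * (d^2) = A^8 + 2*A^4 + 1
  A^2 * (3*d + d^3) = -A^8 - 6*A^4 - 6 - A^-4
  A^0 * (3 + 3*d^2) = 3*A^4 + 9 + 3*A^-4
  A^-2 * (4*d) = -4 - 4*A^-4
  A^-4 * (d^2) = 1 + 2*A^-4 + A^-8
Summing the groups: <K> = -A^4 + 1 + A^-8
Normalise by the writhe: (-A^3)^(-w) = (-A^3)^(4) = A^12, so f(A) = A^12 * <K> = -A^16 + A^12 + A^4.
Substitute A = t^(-1/4), i.e. A^e → t^(-e/4): V(t) = t^-1 + t^-3 - t^-4

Answer: t^-1 + t^-3 - t^-4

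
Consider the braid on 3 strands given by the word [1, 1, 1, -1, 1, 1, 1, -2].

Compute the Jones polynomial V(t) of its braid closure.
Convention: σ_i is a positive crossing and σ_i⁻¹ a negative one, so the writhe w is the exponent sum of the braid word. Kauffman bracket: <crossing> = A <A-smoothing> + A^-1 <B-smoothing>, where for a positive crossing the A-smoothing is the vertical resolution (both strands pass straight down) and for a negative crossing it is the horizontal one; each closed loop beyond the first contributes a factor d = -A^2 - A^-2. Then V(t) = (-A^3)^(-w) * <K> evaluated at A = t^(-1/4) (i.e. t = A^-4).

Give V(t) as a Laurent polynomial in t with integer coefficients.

The presented braid s1 s1 s1 s1^-1 s1 s1 s1 s2^-1 on 3 strands reduces by inverse Markov moves (closure unchanged at each step):
  Destabilize: the word has the form β·s2^-1 where s2^-1 occurs only as the final letter (β ∈ B_2); drop it and the last strand → 2 strands.
Reduced to β = s1 s1 s1 s1^-1 s1 s1 s1 on 2 strands, 7 crossings.
Compute on β:
First cancel adjacent σ_i σ_i⁻¹ pairs (Reidemeister II — same braid, same closure): s1 s1 s1 s1^-1 s1 s1 s1 → s1 s1 s1 s1 s1.
Braid: s1 s1 s1 s1 s1 on 2 strands, 5 crossings.
Writhe w = (#positive) - (#negative) = 5 - 0 = 5.
State-sum expansion of <K>. There are 2^5 = 32 states.
Each crossing splits two ways (0=vertical, 1=horizontal). The state's weight is A^(#A-smoothings - #B-smoothings) * d^(loops - 1).
  state 00000: A-exp=+5, loops=2, term = A^5 * d^1
  state 00001: A-exp=+3, loops=1, term = A^3 * d^0
  state 00010: A-exp=+3, loops=1, term = A^3 * d^0
  state 00011: A-exp=+1, loops=2, term = A^1 * d^1
  state 00100: A-exp=+3, loops=1, term = A^3 * d^0
  state 00101: A-exp=+1, loops=2, term = A^1 * d^1
  state 00110: A-exp=+1, loops=2, term = A^1 * d^1
  state 00111: A-exp=-1, loops=3, term = A^-1 * d^2
  state 01000: A-exp=+3, loops=1, term = A^3 * d^0
  state 01001: A-exp=+1, loops=2, term = A^1 * d^1
  state 01010: A-exp=+1, loops=2, term = A^1 * d^1
  state 01011: A-exp=-1, loops=3, term = A^-1 * d^2
  state 01100: A-exp=+1, loops=2, term = A^1 * d^1
  state 01101: A-exp=-1, loops=3, term = A^-1 * d^2
  state 01110: A-exp=-1, loops=3, term = A^-1 * d^2
  state 01111: A-exp=-3, loops=4, term = A^-3 * d^3
  state 10000: A-exp=+3, loops=1, term = A^3 * d^0
  state 10001: A-exp=+1, loops=2, term = A^1 * d^1
  state 10010: A-exp=+1, loops=2, term = A^1 * d^1
  state 10011: A-exp=-1, loops=3, term = A^-1 * d^2
  state 10100: A-exp=+1, loops=2, term = A^1 * d^1
  state 10101: A-exp=-1, loops=3, term = A^-1 * d^2
  state 10110: A-exp=-1, loops=3, term = A^-1 * d^2
  state 10111: A-exp=-3, loops=4, term = A^-3 * d^3
  state 11000: A-exp=+1, loops=2, term = A^1 * d^1
  state 11001: A-exp=-1, loops=3, term = A^-1 * d^2
  state 11010: A-exp=-1, loops=3, term = A^-1 * d^2
  state 11011: A-exp=-3, loops=4, term = A^-3 * d^3
  state 11100: A-exp=-1, loops=3, term = A^-1 * d^2
  state 11101: A-exp=-3, loops=4, term = A^-3 * d^3
  state 11110: A-exp=-3, loops=4, term = A^-3 * d^3
  state 11111: A-exp=-5, loops=5, term = A^-5 * d^4
Collect the terms by A-exponent (count of states per loop number):
Powers of d = -A^2 - A^-2: d^2 = A^4 + 2 + A^-4; d^3 = -A^6 - 3*A^2 - 3*A^-2 - A^-6; d^4 = A^8 + 4*A^4 + 6 + 4*A^-4 + A^-8.
  A^5 * (d) = -A^7 - A^3
  A^3 * (5) = 5*A^3
  A^1 * (10*d) = -10*A^3 - 10*A^-1
  A^-1 * (10*d^2) = 10*A^3 + 20*A^-1 + 10*A^-5
  A^-3 * (5*d^3) = -5*A^3 - 15*A^-1 - 15*A^-5 - 5*A^-9
  A^-5 * (d^4) = A^3 + 4*A^-1 + 6*A^-5 + 4*A^-9 + A^-13
Summing the groups: <K> = -A^7 - A^-1 + A^-5 - A^-9 + A^-13
Normalise by the writhe: (-A^3)^(-w) = (-A^3)^(-5) = -A^-15, so f(A) = -A^-15 * <K> = A^-8 + A^-16 - A^-20 + A^-24 - A^-28.
Substitute A = t^(-1/4), i.e. A^e → t^(-e/4): V(t) = -t^7 + t^6 - t^5 + t^4 + t^2

Answer: -t^7 + t^6 - t^5 + t^4 + t^2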